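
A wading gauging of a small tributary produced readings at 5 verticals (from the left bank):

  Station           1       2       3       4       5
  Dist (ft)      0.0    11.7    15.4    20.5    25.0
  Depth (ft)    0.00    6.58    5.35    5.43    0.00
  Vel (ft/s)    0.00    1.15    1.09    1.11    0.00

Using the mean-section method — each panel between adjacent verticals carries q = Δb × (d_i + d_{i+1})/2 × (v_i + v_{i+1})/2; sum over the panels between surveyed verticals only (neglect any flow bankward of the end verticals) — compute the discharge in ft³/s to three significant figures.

83.9 ft³/s

Panel 1-2: Δb = 11.7 ft, d̄ = (0.00+6.58)/2 = 3.29, v̄ = (0.00+1.15)/2 = 0.575 → q = 11.7×3.29×0.575 = 22.13 ft³/s
Panel 2-3: Δb = 3.7 ft, d̄ = (6.58+5.35)/2 = 5.965, v̄ = (1.15+1.09)/2 = 1.12 → q = 3.7×5.965×1.12 = 24.72 ft³/s
Panel 3-4: Δb = 5.1 ft, d̄ = (5.35+5.43)/2 = 5.39, v̄ = (1.09+1.11)/2 = 1.1 → q = 5.1×5.39×1.1 = 30.24 ft³/s
Panel 4-5: Δb = 4.5 ft, d̄ = (5.43+0.00)/2 = 2.715, v̄ = (1.11+0.00)/2 = 0.555 → q = 4.5×2.715×0.555 = 6.781 ft³/s
Q = Σ q = 83.87 ft³/s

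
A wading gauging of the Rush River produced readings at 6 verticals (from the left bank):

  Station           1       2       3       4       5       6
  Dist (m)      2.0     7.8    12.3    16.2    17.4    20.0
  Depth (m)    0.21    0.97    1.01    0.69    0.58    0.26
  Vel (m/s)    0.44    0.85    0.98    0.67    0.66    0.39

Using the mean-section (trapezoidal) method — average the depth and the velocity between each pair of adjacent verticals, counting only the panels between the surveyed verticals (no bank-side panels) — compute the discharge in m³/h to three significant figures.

Panel 1-2: Δb = 5.8 m, d̄ = (0.21+0.97)/2 = 0.59, v̄ = (0.44+0.85)/2 = 0.645 → q = 5.8×0.59×0.645 = 2.207 m³/s
Panel 2-3: Δb = 4.5 m, d̄ = (0.97+1.01)/2 = 0.99, v̄ = (0.85+0.98)/2 = 0.915 → q = 4.5×0.99×0.915 = 4.076 m³/s
Panel 3-4: Δb = 3.9 m, d̄ = (1.01+0.69)/2 = 0.85, v̄ = (0.98+0.67)/2 = 0.825 → q = 3.9×0.85×0.825 = 2.735 m³/s
Panel 4-5: Δb = 1.2 m, d̄ = (0.69+0.58)/2 = 0.635, v̄ = (0.67+0.66)/2 = 0.665 → q = 1.2×0.635×0.665 = 0.5067 m³/s
Panel 5-6: Δb = 2.6 m, d̄ = (0.58+0.26)/2 = 0.42, v̄ = (0.66+0.39)/2 = 0.525 → q = 2.6×0.42×0.525 = 0.5733 m³/s
Q = Σ q = 10.10 m³/s
= 10.10 × 3600 = 36350 m³/h

36400 m³/h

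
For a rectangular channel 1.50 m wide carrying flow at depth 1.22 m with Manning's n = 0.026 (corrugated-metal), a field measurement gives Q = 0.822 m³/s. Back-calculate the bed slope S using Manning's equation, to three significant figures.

A = b·y = 1.50 × 1.22 = 1.830 m²
P = b + 2y = 1.50 + 2×1.22 = 3.940 m
R = A/P = 1.830/3.940 = 0.4645 m
S = (Q·n / (1·A·R^(2/3)))² = (0.822×0.026 / (1×1.830×0.5997))² = 0.0003792

0.000379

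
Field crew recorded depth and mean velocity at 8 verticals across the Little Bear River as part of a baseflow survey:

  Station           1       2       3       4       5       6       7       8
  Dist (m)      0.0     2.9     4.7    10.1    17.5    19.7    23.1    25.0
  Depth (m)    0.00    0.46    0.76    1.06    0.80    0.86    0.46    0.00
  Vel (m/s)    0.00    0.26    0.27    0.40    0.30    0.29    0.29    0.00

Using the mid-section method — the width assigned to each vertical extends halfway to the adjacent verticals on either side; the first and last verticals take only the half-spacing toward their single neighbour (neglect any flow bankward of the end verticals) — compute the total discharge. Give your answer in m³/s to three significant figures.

w_2 = (4.7 − 0.0)/2 = 2.35 m; q_2 = 0.26 × 0.46 × 2.35 = 0.2811 m³/s
w_3 = (10.1 − 2.9)/2 = 3.6 m; q_3 = 0.27 × 0.76 × 3.6 = 0.7387 m³/s
w_4 = (17.5 − 4.7)/2 = 6.4 m; q_4 = 0.40 × 1.06 × 6.4 = 2.714 m³/s
w_5 = (19.7 − 10.1)/2 = 4.8 m; q_5 = 0.30 × 0.80 × 4.8 = 1.152 m³/s
w_6 = (23.1 − 17.5)/2 = 2.8 m; q_6 = 0.29 × 0.86 × 2.8 = 0.6983 m³/s
w_7 = (25.0 − 19.7)/2 = 2.65 m; q_7 = 0.29 × 0.46 × 2.65 = 0.3535 m³/s
Stations 1, 8 contribute zero (depth or velocity is 0).
Q = Σ qᵢ = 5.937 m³/s

5.94 m³/s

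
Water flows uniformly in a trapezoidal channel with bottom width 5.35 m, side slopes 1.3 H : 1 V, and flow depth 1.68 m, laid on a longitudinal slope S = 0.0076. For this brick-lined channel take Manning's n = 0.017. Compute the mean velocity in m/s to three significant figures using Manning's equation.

A = (b + z·y)·y = (5.35 + 1.3×1.68)×1.68 = 12.66 m²
P = b + 2y√(1+z²) = 5.35 + 2×1.68×√(1+1.3²) = 10.86 m
R = A/P = 12.66/10.86 = 1.165 m
Q = (1/n)·A·R^(2/3)·S^(1/2) = (1/0.017) × 12.66 × 1.165^(2/3) × 0.0076^(1/2) = 71.88 m³/s
V = Q/A = 71.88/12.66 = 5.679 m/s

5.68 m/s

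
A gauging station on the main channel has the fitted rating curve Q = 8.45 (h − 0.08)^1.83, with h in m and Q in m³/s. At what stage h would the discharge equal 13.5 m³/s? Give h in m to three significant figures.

1.37 m

h − h₀ = (Q/C)^(1/b) = (13.5/8.45)^(1/1.83) = 1.292 m
h = 0.08 + 1.292 = 1.372 m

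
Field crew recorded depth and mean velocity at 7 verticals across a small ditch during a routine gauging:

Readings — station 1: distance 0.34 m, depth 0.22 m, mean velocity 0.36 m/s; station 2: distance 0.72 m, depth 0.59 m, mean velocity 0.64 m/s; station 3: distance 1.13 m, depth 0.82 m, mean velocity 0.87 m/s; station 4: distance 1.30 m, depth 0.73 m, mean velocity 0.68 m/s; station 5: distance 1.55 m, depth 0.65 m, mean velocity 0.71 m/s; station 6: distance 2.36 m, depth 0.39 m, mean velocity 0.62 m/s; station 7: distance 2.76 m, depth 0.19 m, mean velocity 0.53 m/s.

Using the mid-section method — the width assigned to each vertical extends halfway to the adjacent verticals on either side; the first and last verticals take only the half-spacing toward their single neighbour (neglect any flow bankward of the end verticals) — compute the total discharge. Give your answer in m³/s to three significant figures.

0.886 m³/s

w_1 = (0.72 − 0.34)/2 = 0.19 m; q_1 = 0.36 × 0.22 × 0.19 = 0.01505 m³/s
w_2 = (1.13 − 0.34)/2 = 0.395 m; q_2 = 0.64 × 0.59 × 0.395 = 0.1492 m³/s
w_3 = (1.30 − 0.72)/2 = 0.29 m; q_3 = 0.87 × 0.82 × 0.29 = 0.2069 m³/s
w_4 = (1.55 − 1.13)/2 = 0.21 m; q_4 = 0.68 × 0.73 × 0.21 = 0.1042 m³/s
w_5 = (2.36 − 1.30)/2 = 0.53 m; q_5 = 0.71 × 0.65 × 0.53 = 0.2446 m³/s
w_6 = (2.76 − 1.55)/2 = 0.605 m; q_6 = 0.62 × 0.39 × 0.605 = 0.1463 m³/s
w_7 = (2.76 − 2.36)/2 = 0.2 m; q_7 = 0.53 × 0.19 × 0.2 = 0.02014 m³/s
Q = Σ qᵢ = 0.8864 m³/s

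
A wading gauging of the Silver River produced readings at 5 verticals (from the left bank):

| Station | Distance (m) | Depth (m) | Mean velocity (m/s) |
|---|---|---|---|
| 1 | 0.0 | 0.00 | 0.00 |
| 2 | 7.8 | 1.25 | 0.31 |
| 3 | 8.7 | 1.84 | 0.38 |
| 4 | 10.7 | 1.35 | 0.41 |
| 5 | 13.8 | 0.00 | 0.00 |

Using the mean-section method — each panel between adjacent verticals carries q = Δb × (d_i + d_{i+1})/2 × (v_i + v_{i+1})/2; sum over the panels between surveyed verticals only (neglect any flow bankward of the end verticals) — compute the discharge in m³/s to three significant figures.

Panel 1-2: Δb = 7.8 m, d̄ = (0.00+1.25)/2 = 0.625, v̄ = (0.00+0.31)/2 = 0.155 → q = 7.8×0.625×0.155 = 0.7556 m³/s
Panel 2-3: Δb = 0.9 m, d̄ = (1.25+1.84)/2 = 1.545, v̄ = (0.31+0.38)/2 = 0.345 → q = 0.9×1.545×0.345 = 0.4797 m³/s
Panel 3-4: Δb = 2 m, d̄ = (1.84+1.35)/2 = 1.595, v̄ = (0.38+0.41)/2 = 0.395 → q = 2×1.595×0.395 = 1.260 m³/s
Panel 4-5: Δb = 3.1 m, d̄ = (1.35+0.00)/2 = 0.675, v̄ = (0.41+0.00)/2 = 0.205 → q = 3.1×0.675×0.205 = 0.4290 m³/s
Q = Σ q = 2.924 m³/s

2.92 m³/s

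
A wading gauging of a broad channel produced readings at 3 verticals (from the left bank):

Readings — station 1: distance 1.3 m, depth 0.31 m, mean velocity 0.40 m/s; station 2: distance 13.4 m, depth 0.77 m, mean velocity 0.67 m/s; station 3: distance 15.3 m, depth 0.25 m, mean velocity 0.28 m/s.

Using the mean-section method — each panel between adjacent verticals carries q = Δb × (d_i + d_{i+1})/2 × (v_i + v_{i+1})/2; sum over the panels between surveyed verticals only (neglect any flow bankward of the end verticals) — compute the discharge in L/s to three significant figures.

3960 L/s

Panel 1-2: Δb = 12.1 m, d̄ = (0.31+0.77)/2 = 0.54, v̄ = (0.40+0.67)/2 = 0.535 → q = 12.1×0.54×0.535 = 3.496 m³/s
Panel 2-3: Δb = 1.9 m, d̄ = (0.77+0.25)/2 = 0.51, v̄ = (0.67+0.28)/2 = 0.475 → q = 1.9×0.51×0.475 = 0.4603 m³/s
Q = Σ q = 3.956 m³/s
= 3.956 × 1000 = 3956 L/s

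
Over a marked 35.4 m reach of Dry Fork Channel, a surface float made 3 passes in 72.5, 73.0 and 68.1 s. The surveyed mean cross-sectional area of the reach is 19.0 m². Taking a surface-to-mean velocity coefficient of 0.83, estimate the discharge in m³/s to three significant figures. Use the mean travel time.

t̄ = (72.5 + 73.0 + 68.1) / 3 = 71.2 s
v_surface = L / t̄ = 35.4 / 71.2 = 0.4972 m/s
v_mean = 0.83 × 0.4972 = 0.4127 m/s
Q = A × v_mean = 19.0 × 0.4127 = 7.841 m³/s

7.84 m³/s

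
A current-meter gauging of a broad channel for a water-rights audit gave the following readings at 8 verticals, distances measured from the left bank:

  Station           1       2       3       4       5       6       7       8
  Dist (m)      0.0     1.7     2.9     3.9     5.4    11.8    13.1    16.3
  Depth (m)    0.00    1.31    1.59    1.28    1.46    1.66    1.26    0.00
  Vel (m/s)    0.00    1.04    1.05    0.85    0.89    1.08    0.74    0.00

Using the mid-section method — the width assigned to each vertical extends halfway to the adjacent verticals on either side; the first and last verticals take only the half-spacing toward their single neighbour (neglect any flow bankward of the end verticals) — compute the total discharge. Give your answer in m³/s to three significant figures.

w_2 = (2.9 − 0.0)/2 = 1.45 m; q_2 = 1.04 × 1.31 × 1.45 = 1.975 m³/s
w_3 = (3.9 − 1.7)/2 = 1.1 m; q_3 = 1.05 × 1.59 × 1.1 = 1.836 m³/s
w_4 = (5.4 − 2.9)/2 = 1.25 m; q_4 = 0.85 × 1.28 × 1.25 = 1.360 m³/s
w_5 = (11.8 − 3.9)/2 = 3.95 m; q_5 = 0.89 × 1.46 × 3.95 = 5.133 m³/s
w_6 = (13.1 − 5.4)/2 = 3.85 m; q_6 = 1.08 × 1.66 × 3.85 = 6.902 m³/s
w_7 = (16.3 − 11.8)/2 = 2.25 m; q_7 = 0.74 × 1.26 × 2.25 = 2.098 m³/s
Stations 1, 8 contribute zero (depth or velocity is 0).
Q = Σ qᵢ = 19.30 m³/s

19.3 m³/s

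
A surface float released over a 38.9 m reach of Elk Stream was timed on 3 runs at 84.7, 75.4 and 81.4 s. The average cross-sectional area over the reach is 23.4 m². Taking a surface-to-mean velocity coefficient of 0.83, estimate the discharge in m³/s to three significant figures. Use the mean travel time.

9.39 m³/s

t̄ = (84.7 + 75.4 + 81.4) / 3 = 80.5 s
v_surface = L / t̄ = 38.9 / 80.5 = 0.4832 m/s
v_mean = 0.83 × 0.4832 = 0.4011 m/s
Q = A × v_mean = 23.4 × 0.4011 = 9.385 m³/s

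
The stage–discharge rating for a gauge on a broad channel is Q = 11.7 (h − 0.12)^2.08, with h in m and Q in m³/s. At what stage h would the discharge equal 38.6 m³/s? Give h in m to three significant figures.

1.90 m

h − h₀ = (Q/C)^(1/b) = (38.6/11.7)^(1/2.08) = 1.775 m
h = 0.12 + 1.775 = 1.895 m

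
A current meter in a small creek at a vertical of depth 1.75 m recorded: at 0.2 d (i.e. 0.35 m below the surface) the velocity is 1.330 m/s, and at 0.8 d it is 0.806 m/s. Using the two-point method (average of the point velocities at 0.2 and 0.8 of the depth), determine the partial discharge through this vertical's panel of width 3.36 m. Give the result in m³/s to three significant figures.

6.28 m³/s

v̄ = (1.330 + 0.806) / 2 = 1.068 m/s
q = v̄ × d × w = 1.068 × 1.75 × 3.36 = 6.280 m³/s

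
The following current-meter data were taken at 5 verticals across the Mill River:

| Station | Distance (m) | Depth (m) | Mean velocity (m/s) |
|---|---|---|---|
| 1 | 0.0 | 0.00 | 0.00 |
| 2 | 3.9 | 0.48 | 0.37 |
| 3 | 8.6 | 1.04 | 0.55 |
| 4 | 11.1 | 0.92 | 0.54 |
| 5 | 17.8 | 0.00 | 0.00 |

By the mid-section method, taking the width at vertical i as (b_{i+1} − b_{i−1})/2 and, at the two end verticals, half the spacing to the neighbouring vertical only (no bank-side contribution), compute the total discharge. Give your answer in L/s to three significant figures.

w_2 = (8.6 − 0.0)/2 = 4.3 m; q_2 = 0.37 × 0.48 × 4.3 = 0.7637 m³/s
w_3 = (11.1 − 3.9)/2 = 3.6 m; q_3 = 0.55 × 1.04 × 3.6 = 2.059 m³/s
w_4 = (17.8 − 8.6)/2 = 4.6 m; q_4 = 0.54 × 0.92 × 4.6 = 2.285 m³/s
Stations 1, 5 contribute zero (depth or velocity is 0).
Q = Σ qᵢ = 5.108 m³/s
= 5.108 × 1000 = 5108 L/s

5110 L/s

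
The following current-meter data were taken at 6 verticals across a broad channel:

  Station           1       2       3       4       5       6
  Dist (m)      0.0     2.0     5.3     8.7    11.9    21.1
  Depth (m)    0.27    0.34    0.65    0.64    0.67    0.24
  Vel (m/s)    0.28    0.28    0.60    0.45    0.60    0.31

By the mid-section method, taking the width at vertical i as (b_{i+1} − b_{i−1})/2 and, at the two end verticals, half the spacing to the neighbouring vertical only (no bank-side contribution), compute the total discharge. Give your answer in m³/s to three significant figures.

w_1 = (2.0 − 0.0)/2 = 1 m; q_1 = 0.28 × 0.27 × 1 = 0.07560 m³/s
w_2 = (5.3 − 0.0)/2 = 2.65 m; q_2 = 0.28 × 0.34 × 2.65 = 0.2523 m³/s
w_3 = (8.7 − 2.0)/2 = 3.35 m; q_3 = 0.60 × 0.65 × 3.35 = 1.307 m³/s
w_4 = (11.9 − 5.3)/2 = 3.3 m; q_4 = 0.45 × 0.64 × 3.3 = 0.9504 m³/s
w_5 = (21.1 − 8.7)/2 = 6.2 m; q_5 = 0.60 × 0.67 × 6.2 = 2.492 m³/s
w_6 = (21.1 − 11.9)/2 = 4.6 m; q_6 = 0.31 × 0.24 × 4.6 = 0.3422 m³/s
Q = Σ qᵢ = 5.419 m³/s

5.42 m³/s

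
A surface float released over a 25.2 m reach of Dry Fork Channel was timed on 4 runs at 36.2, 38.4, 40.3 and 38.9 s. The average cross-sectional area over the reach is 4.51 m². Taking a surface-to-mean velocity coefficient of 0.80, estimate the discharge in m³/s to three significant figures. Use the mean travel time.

t̄ = (36.2 + 38.4 + 40.3 + 38.9) / 4 = 38.45 s
v_surface = L / t̄ = 25.2 / 38.45 = 0.6554 m/s
v_mean = 0.80 × 0.6554 = 0.5243 m/s
Q = A × v_mean = 4.51 × 0.5243 = 2.365 m³/s

2.36 m³/s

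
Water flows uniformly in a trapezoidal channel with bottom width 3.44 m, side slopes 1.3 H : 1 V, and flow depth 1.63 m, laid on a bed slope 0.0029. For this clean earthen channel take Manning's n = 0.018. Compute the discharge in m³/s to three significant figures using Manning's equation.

A = (b + z·y)·y = (3.44 + 1.3×1.63)×1.63 = 9.061 m²
P = b + 2y√(1+z²) = 3.44 + 2×1.63×√(1+1.3²) = 8.787 m
R = A/P = 9.061/8.787 = 1.031 m
Q = (1/n)·A·R^(2/3)·S^(1/2) = (1/0.018) × 9.061 × 1.031^(2/3) × 0.0029^(1/2) = 27.67 m³/s

27.7 m³/s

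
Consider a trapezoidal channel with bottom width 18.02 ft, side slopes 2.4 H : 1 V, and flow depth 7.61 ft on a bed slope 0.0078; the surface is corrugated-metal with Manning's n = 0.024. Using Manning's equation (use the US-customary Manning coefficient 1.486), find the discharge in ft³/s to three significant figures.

4290 ft³/s

A = (b + z·y)·y = (18.02 + 2.4×7.61)×7.61 = 276.1 ft²
P = b + 2y√(1+z²) = 18.02 + 2×7.61×√(1+2.4²) = 57.59 ft
R = A/P = 276.1/57.59 = 4.794 ft
Q = (1.486/n)·A·R^(2/3)·S^(1/2) = (1.486/0.024) × 276.1 × 4.794^(2/3) × 0.0078^(1/2) = 4293 ft³/s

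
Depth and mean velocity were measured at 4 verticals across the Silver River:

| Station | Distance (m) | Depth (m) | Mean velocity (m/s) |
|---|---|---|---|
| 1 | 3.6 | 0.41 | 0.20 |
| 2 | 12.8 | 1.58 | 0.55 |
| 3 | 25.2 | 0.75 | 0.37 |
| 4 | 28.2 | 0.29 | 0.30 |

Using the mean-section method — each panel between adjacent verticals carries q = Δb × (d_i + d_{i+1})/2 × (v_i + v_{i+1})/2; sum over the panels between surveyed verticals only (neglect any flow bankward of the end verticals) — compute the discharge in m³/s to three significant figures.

Panel 1-2: Δb = 9.2 m, d̄ = (0.41+1.58)/2 = 0.995, v̄ = (0.20+0.55)/2 = 0.375 → q = 9.2×0.995×0.375 = 3.433 m³/s
Panel 2-3: Δb = 12.4 m, d̄ = (1.58+0.75)/2 = 1.165, v̄ = (0.55+0.37)/2 = 0.46 → q = 12.4×1.165×0.46 = 6.645 m³/s
Panel 3-4: Δb = 3 m, d̄ = (0.75+0.29)/2 = 0.52, v̄ = (0.37+0.30)/2 = 0.335 → q = 3×0.52×0.335 = 0.5226 m³/s
Q = Σ q = 10.60 m³/s

10.6 m³/s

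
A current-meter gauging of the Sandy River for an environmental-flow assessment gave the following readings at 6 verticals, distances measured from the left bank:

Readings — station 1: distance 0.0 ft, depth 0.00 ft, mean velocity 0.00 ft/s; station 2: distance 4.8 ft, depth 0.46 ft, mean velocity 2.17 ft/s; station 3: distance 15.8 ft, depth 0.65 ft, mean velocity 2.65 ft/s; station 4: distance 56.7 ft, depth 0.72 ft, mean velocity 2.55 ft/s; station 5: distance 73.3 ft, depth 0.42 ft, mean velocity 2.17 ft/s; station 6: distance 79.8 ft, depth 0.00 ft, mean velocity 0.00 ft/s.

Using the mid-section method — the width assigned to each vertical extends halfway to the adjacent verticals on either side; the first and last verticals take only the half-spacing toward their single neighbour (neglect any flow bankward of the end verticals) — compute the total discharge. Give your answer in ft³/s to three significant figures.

w_2 = (15.8 − 0.0)/2 = 7.9 ft; q_2 = 2.17 × 0.46 × 7.9 = 7.886 ft³/s
w_3 = (56.7 − 4.8)/2 = 25.95 ft; q_3 = 2.65 × 0.65 × 25.95 = 44.70 ft³/s
w_4 = (73.3 − 15.8)/2 = 28.75 ft; q_4 = 2.55 × 0.72 × 28.75 = 52.79 ft³/s
w_5 = (79.8 − 56.7)/2 = 11.55 ft; q_5 = 2.17 × 0.42 × 11.55 = 10.53 ft³/s
Stations 1, 6 contribute zero (depth or velocity is 0).
Q = Σ qᵢ = 115.9 ft³/s

116 ft³/s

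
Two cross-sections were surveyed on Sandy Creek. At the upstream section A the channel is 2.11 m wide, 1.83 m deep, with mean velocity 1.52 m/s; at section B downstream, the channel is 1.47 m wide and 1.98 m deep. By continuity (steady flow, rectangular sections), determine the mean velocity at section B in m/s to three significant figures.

2.02 m/s

Q = A₁V₁ = (2.11×1.83) × 1.52 = 5.869 m³/s
A₂ = 1.47 × 1.98 = 2.911 m²
V₂ = Q/A₂ = 5.869/2.911 = 2.016 m/s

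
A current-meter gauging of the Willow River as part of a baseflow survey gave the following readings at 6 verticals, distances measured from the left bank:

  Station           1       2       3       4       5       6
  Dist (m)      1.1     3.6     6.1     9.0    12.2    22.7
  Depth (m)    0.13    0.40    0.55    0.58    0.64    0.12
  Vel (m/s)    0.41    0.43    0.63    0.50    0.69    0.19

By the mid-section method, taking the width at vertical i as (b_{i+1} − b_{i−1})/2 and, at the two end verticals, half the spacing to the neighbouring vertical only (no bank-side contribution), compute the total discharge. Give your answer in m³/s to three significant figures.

w_1 = (3.6 − 1.1)/2 = 1.25 m; q_1 = 0.41 × 0.13 × 1.25 = 0.06663 m³/s
w_2 = (6.1 − 1.1)/2 = 2.5 m; q_2 = 0.43 × 0.40 × 2.5 = 0.4300 m³/s
w_3 = (9.0 − 3.6)/2 = 2.7 m; q_3 = 0.63 × 0.55 × 2.7 = 0.9356 m³/s
w_4 = (12.2 − 6.1)/2 = 3.05 m; q_4 = 0.50 × 0.58 × 3.05 = 0.8845 m³/s
w_5 = (22.7 − 9.0)/2 = 6.85 m; q_5 = 0.69 × 0.64 × 6.85 = 3.025 m³/s
w_6 = (22.7 − 12.2)/2 = 5.25 m; q_6 = 0.19 × 0.12 × 5.25 = 0.1197 m³/s
Q = Σ qᵢ = 5.461 m³/s

5.46 m³/s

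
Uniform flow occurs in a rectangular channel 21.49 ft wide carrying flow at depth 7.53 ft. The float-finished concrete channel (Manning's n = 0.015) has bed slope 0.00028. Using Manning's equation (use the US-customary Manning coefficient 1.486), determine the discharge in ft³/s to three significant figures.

723 ft³/s

A = b·y = 21.49 × 7.53 = 161.8 ft²
P = b + 2y = 21.49 + 2×7.53 = 36.55 ft
R = A/P = 161.8/36.55 = 4.427 ft
Q = (1.486/n)·A·R^(2/3)·S^(1/2) = (1.486/0.015) × 161.8 × 4.427^(2/3) × 0.00028^(1/2) = 723.3 ft³/s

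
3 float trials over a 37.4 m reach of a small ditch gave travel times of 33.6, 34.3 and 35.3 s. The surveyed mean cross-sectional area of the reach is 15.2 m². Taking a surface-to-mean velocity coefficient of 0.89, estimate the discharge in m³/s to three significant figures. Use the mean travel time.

14.7 m³/s

t̄ = (33.6 + 34.3 + 35.3) / 3 = 34.4 s
v_surface = L / t̄ = 37.4 / 34.4 = 1.087 m/s
v_mean = 0.89 × 1.087 = 0.9676 m/s
Q = A × v_mean = 15.2 × 0.9676 = 14.71 m³/s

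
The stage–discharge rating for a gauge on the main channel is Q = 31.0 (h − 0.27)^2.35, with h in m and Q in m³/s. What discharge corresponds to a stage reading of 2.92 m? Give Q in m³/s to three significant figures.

Q = 31.0 × (2.92 − 0.27)^2.35 = 31.0 × 2.65^2.35 = 306.2 m³/s

306 m³/s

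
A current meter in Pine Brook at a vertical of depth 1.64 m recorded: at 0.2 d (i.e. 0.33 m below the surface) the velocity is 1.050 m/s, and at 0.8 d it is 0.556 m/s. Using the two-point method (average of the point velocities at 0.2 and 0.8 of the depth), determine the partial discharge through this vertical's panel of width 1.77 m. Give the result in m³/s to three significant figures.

2.33 m³/s

v̄ = (1.050 + 0.556) / 2 = 0.8030 m/s
q = v̄ × d × w = 0.8030 × 1.64 × 1.77 = 2.331 m³/s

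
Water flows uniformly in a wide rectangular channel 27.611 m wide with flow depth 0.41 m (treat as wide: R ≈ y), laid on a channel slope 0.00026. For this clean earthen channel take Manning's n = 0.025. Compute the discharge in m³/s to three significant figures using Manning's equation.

4.03 m³/s

A = b·y = 27.611 × 0.41 = 11.32 m²
Wide channel: R ≈ y = 0.41 m
Q = (1/n)·A·R^(2/3)·S^(1/2) = (1/0.025) × 11.32 × 0.4100^(2/3) × 0.00026^(1/2) = 4.030 m³/s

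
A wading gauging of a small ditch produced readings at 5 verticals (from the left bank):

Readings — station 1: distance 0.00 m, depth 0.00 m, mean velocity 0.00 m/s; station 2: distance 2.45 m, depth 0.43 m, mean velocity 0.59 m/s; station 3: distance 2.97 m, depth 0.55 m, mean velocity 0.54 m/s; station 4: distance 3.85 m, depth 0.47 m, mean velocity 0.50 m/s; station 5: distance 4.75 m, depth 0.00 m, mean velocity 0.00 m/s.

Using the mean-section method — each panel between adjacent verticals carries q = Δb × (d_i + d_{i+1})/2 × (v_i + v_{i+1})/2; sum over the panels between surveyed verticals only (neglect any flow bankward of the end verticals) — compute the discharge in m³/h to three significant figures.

Panel 1-2: Δb = 2.45 m, d̄ = (0.00+0.43)/2 = 0.215, v̄ = (0.00+0.59)/2 = 0.295 → q = 2.45×0.215×0.295 = 0.1554 m³/s
Panel 2-3: Δb = 0.52 m, d̄ = (0.43+0.55)/2 = 0.49, v̄ = (0.59+0.54)/2 = 0.565 → q = 0.52×0.49×0.565 = 0.1440 m³/s
Panel 3-4: Δb = 0.88 m, d̄ = (0.55+0.47)/2 = 0.51, v̄ = (0.54+0.50)/2 = 0.52 → q = 0.88×0.51×0.52 = 0.2334 m³/s
Panel 4-5: Δb = 0.9 m, d̄ = (0.47+0.00)/2 = 0.235, v̄ = (0.50+0.00)/2 = 0.25 → q = 0.9×0.235×0.25 = 0.05288 m³/s
Q = Σ q = 0.5856 m³/s
= 0.5856 × 3600 = 2108 m³/h

2110 m³/h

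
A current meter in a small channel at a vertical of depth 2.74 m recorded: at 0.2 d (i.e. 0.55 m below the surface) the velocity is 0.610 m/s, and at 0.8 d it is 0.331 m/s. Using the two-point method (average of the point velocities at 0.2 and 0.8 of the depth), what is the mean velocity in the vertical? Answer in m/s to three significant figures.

v̄ = (0.610 + 0.331) / 2 = 0.4705 m/s

0.471 m/s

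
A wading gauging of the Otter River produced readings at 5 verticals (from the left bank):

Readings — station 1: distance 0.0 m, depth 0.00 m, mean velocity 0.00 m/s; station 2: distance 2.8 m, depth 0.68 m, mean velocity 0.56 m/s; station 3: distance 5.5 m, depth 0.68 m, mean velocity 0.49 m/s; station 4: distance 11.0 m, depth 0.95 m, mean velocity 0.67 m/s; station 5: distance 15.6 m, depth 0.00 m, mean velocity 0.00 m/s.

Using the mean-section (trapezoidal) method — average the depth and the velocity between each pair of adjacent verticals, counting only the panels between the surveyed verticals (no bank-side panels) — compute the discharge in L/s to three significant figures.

4560 L/s

Panel 1-2: Δb = 2.8 m, d̄ = (0.00+0.68)/2 = 0.34, v̄ = (0.00+0.56)/2 = 0.28 → q = 2.8×0.34×0.28 = 0.2666 m³/s
Panel 2-3: Δb = 2.7 m, d̄ = (0.68+0.68)/2 = 0.68, v̄ = (0.56+0.49)/2 = 0.525 → q = 2.7×0.68×0.525 = 0.9639 m³/s
Panel 3-4: Δb = 5.5 m, d̄ = (0.68+0.95)/2 = 0.815, v̄ = (0.49+0.67)/2 = 0.58 → q = 5.5×0.815×0.58 = 2.600 m³/s
Panel 4-5: Δb = 4.6 m, d̄ = (0.95+0.00)/2 = 0.475, v̄ = (0.67+0.00)/2 = 0.335 → q = 4.6×0.475×0.335 = 0.7320 m³/s
Q = Σ q = 4.562 m³/s
= 4.562 × 1000 = 4562 L/s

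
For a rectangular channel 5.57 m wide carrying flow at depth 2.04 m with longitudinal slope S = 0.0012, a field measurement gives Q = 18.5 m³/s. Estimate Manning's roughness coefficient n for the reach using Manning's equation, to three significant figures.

A = b·y = 5.57 × 2.04 = 11.36 m²
P = b + 2y = 5.57 + 2×2.04 = 9.650 m
R = A/P = 11.36/9.650 = 1.177 m
n = (1/Q)·A·R^(2/3)·S^(1/2) = (1/18.5) × 11.36 × 1.115 × 0.03464 = 0.02373

0.0237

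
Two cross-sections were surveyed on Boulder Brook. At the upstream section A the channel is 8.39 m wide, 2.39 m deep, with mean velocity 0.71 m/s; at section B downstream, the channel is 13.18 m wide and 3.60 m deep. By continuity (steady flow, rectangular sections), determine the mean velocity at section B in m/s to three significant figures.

Q = A₁V₁ = (8.39×2.39) × 0.71 = 14.24 m³/s
A₂ = 13.18 × 3.60 = 47.45 m²
V₂ = Q/A₂ = 14.24/47.45 = 0.3001 m/s

0.300 m/s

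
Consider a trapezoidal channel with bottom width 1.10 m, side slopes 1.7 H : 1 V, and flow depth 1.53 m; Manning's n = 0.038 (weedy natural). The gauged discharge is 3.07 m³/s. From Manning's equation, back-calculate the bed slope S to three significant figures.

A = (b + z·y)·y = (1.10 + 1.7×1.53)×1.53 = 5.663 m²
P = b + 2y√(1+z²) = 1.10 + 2×1.53×√(1+1.7²) = 7.135 m
R = A/P = 5.663/7.135 = 0.7936 m
S = (Q·n / (1·A·R^(2/3)))² = (3.07×0.038 / (1×5.663×0.8572))² = 0.0005777

0.000578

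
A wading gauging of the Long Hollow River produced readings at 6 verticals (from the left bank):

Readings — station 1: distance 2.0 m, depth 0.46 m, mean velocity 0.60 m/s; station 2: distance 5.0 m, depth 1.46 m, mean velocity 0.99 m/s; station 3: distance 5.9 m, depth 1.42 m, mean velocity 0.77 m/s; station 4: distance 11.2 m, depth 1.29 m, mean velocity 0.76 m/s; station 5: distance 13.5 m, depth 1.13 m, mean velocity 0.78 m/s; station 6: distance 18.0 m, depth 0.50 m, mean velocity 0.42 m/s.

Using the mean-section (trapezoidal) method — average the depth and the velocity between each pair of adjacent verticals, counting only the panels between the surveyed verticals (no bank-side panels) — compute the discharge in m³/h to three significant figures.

47800 m³/h

Panel 1-2: Δb = 3 m, d̄ = (0.46+1.46)/2 = 0.96, v̄ = (0.60+0.99)/2 = 0.795 → q = 3×0.96×0.795 = 2.290 m³/s
Panel 2-3: Δb = 0.9 m, d̄ = (1.46+1.42)/2 = 1.44, v̄ = (0.99+0.77)/2 = 0.88 → q = 0.9×1.44×0.88 = 1.140 m³/s
Panel 3-4: Δb = 5.3 m, d̄ = (1.42+1.29)/2 = 1.355, v̄ = (0.77+0.76)/2 = 0.765 → q = 5.3×1.355×0.765 = 5.494 m³/s
Panel 4-5: Δb = 2.3 m, d̄ = (1.29+1.13)/2 = 1.21, v̄ = (0.76+0.78)/2 = 0.77 → q = 2.3×1.21×0.77 = 2.143 m³/s
Panel 5-6: Δb = 4.5 m, d̄ = (1.13+0.50)/2 = 0.815, v̄ = (0.78+0.42)/2 = 0.6 → q = 4.5×0.815×0.6 = 2.201 m³/s
Q = Σ q = 13.27 m³/s
= 13.27 × 3600 = 47760 m³/h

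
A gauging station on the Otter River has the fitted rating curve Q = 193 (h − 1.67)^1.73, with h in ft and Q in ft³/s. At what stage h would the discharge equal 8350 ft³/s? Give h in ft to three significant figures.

10.5 ft

h − h₀ = (Q/C)^(1/b) = (8350/193)^(1/1.73) = 8.826 ft
h = 1.67 + 8.826 = 10.50 ft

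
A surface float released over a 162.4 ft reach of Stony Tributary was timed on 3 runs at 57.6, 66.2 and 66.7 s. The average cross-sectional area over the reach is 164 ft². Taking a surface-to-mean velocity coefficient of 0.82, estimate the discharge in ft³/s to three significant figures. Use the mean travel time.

344 ft³/s

t̄ = (57.6 + 66.2 + 66.7) / 3 = 63.5 s
v_surface = L / t̄ = 162.4 / 63.5 = 2.557 ft/s
v_mean = 0.82 × 2.557 = 2.097 ft/s
Q = A × v_mean = 164 × 2.097 = 343.9 ft³/s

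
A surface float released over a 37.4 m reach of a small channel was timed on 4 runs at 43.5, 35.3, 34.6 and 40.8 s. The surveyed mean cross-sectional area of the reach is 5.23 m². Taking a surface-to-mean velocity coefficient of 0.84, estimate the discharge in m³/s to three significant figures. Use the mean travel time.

4.26 m³/s

t̄ = (43.5 + 35.3 + 34.6 + 40.8) / 4 = 38.55 s
v_surface = L / t̄ = 37.4 / 38.55 = 0.9702 m/s
v_mean = 0.84 × 0.9702 = 0.8149 m/s
Q = A × v_mean = 5.23 × 0.8149 = 4.262 m³/s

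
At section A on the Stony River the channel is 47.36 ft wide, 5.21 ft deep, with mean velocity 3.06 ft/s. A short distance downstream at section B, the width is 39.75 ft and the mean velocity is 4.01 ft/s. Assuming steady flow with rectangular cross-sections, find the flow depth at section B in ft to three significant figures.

Q = A₁V₁ = (47.36×5.21) × 3.06 = 755.0 ft³/s
d₂ = Q/(b₂ V₂) = 755.0/(39.75×4.01) = 4.737 ft

4.74 ft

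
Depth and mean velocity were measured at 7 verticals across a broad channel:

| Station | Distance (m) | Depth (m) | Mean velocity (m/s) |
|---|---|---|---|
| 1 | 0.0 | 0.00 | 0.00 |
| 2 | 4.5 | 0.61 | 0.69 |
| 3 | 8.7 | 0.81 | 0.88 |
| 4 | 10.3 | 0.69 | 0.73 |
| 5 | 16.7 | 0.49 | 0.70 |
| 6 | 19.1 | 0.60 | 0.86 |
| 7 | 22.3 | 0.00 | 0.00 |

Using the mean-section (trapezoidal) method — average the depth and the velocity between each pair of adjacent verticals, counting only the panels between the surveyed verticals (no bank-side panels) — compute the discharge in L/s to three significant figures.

Panel 1-2: Δb = 4.5 m, d̄ = (0.00+0.61)/2 = 0.305, v̄ = (0.00+0.69)/2 = 0.345 → q = 4.5×0.305×0.345 = 0.4735 m³/s
Panel 2-3: Δb = 4.2 m, d̄ = (0.61+0.81)/2 = 0.71, v̄ = (0.69+0.88)/2 = 0.785 → q = 4.2×0.71×0.785 = 2.341 m³/s
Panel 3-4: Δb = 1.6 m, d̄ = (0.81+0.69)/2 = 0.75, v̄ = (0.88+0.73)/2 = 0.805 → q = 1.6×0.75×0.805 = 0.9660 m³/s
Panel 4-5: Δb = 6.4 m, d̄ = (0.69+0.49)/2 = 0.59, v̄ = (0.73+0.70)/2 = 0.715 → q = 6.4×0.59×0.715 = 2.700 m³/s
Panel 5-6: Δb = 2.4 m, d̄ = (0.49+0.60)/2 = 0.545, v̄ = (0.70+0.86)/2 = 0.78 → q = 2.4×0.545×0.78 = 1.020 m³/s
Panel 6-7: Δb = 3.2 m, d̄ = (0.60+0.00)/2 = 0.3, v̄ = (0.86+0.00)/2 = 0.43 → q = 3.2×0.3×0.43 = 0.4128 m³/s
Q = Σ q = 7.913 m³/s
= 7.913 × 1000 = 7913 L/s

7910 L/s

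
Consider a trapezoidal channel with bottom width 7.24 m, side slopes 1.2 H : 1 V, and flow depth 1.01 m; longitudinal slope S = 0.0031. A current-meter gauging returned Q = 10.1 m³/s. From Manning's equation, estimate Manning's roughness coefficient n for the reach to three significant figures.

A = (b + z·y)·y = (7.24 + 1.2×1.01)×1.01 = 8.537 m²
P = b + 2y√(1+z²) = 7.24 + 2×1.01×√(1+1.2²) = 10.40 m
R = A/P = 8.537/10.40 = 0.8212 m
n = (1/Q)·A·R^(2/3)·S^(1/2) = (1/10.1) × 8.537 × 0.8769 × 0.05568 = 0.04127

0.0413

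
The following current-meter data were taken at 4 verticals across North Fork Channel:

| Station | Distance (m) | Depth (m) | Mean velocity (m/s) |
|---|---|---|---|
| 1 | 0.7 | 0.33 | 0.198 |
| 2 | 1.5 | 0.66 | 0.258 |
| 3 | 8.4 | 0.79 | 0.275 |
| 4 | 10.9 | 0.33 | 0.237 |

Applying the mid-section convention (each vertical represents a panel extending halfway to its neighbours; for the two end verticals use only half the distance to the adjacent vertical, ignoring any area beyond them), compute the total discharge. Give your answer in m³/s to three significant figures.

1.80 m³/s

w_1 = (1.5 − 0.7)/2 = 0.4 m; q_1 = 0.198 × 0.33 × 0.4 = 0.02614 m³/s
w_2 = (8.4 − 0.7)/2 = 3.85 m; q_2 = 0.258 × 0.66 × 3.85 = 0.6556 m³/s
w_3 = (10.9 − 1.5)/2 = 4.7 m; q_3 = 0.275 × 0.79 × 4.7 = 1.021 m³/s
w_4 = (10.9 − 8.4)/2 = 1.25 m; q_4 = 0.237 × 0.33 × 1.25 = 0.09776 m³/s
Q = Σ qᵢ = 1.801 m³/s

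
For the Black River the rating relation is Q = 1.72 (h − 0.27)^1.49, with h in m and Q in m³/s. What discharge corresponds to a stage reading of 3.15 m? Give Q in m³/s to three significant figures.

8.32 m³/s

Q = 1.72 × (3.15 − 0.27)^1.49 = 1.72 × 2.88^1.49 = 8.318 m³/s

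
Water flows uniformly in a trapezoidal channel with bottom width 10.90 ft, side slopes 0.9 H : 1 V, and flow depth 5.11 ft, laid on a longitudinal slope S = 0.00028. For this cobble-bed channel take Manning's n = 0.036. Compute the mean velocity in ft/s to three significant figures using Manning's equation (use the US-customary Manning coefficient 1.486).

A = (b + z·y)·y = (10.90 + 0.9×5.11)×5.11 = 79.20 ft²
P = b + 2y√(1+z²) = 10.90 + 2×5.11×√(1+0.9²) = 24.65 ft
R = A/P = 79.20/24.65 = 3.213 ft
Q = (1.486/n)·A·R^(2/3)·S^(1/2) = (1.486/0.036) × 79.20 × 3.213^(2/3) × 0.00028^(1/2) = 119.1 ft³/s
V = Q/A = 119.1/79.20 = 1.504 ft/s

1.50 ft/s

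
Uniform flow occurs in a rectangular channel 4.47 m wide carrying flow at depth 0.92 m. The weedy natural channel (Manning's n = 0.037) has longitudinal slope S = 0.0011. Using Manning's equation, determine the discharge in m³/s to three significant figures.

2.77 m³/s

A = b·y = 4.47 × 0.92 = 4.112 m²
P = b + 2y = 4.47 + 2×0.92 = 6.310 m
R = A/P = 4.112/6.310 = 0.6517 m
Q = (1/n)·A·R^(2/3)·S^(1/2) = (1/0.037) × 4.112 × 0.6517^(2/3) × 0.0011^(1/2) = 2.771 m³/s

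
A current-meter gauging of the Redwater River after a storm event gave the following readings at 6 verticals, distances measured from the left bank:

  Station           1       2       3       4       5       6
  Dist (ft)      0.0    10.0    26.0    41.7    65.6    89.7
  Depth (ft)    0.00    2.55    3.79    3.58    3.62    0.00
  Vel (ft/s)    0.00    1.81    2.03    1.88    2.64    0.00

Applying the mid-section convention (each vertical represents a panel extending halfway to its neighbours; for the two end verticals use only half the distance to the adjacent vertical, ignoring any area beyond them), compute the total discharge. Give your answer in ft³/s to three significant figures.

545 ft³/s

w_2 = (26.0 − 0.0)/2 = 13 ft; q_2 = 1.81 × 2.55 × 13 = 60.00 ft³/s
w_3 = (41.7 − 10.0)/2 = 15.85 ft; q_3 = 2.03 × 3.79 × 15.85 = 121.9 ft³/s
w_4 = (65.6 − 26.0)/2 = 19.8 ft; q_4 = 1.88 × 3.58 × 19.8 = 133.3 ft³/s
w_5 = (89.7 − 41.7)/2 = 24 ft; q_5 = 2.64 × 3.62 × 24 = 229.4 ft³/s
Stations 1, 6 contribute zero (depth or velocity is 0).
Q = Σ qᵢ = 544.6 ft³/s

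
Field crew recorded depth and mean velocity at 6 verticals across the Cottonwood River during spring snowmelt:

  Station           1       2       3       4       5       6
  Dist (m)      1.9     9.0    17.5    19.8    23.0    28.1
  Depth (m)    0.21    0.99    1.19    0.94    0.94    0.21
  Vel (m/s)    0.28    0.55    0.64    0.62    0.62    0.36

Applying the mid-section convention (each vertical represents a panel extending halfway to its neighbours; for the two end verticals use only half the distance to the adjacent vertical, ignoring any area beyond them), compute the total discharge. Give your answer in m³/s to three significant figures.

w_1 = (9.0 − 1.9)/2 = 3.55 m; q_1 = 0.28 × 0.21 × 3.55 = 0.2087 m³/s
w_2 = (17.5 − 1.9)/2 = 7.8 m; q_2 = 0.55 × 0.99 × 7.8 = 4.247 m³/s
w_3 = (19.8 − 9.0)/2 = 5.4 m; q_3 = 0.64 × 1.19 × 5.4 = 4.113 m³/s
w_4 = (23.0 − 17.5)/2 = 2.75 m; q_4 = 0.62 × 0.94 × 2.75 = 1.603 m³/s
w_5 = (28.1 − 19.8)/2 = 4.15 m; q_5 = 0.62 × 0.94 × 4.15 = 2.419 m³/s
w_6 = (28.1 − 23.0)/2 = 2.55 m; q_6 = 0.36 × 0.21 × 2.55 = 0.1928 m³/s
Q = Σ qᵢ = 12.78 m³/s

12.8 m³/s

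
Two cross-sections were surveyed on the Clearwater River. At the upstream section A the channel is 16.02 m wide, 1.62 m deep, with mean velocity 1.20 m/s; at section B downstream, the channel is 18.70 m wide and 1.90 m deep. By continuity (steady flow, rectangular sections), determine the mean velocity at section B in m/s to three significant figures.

0.877 m/s

Q = A₁V₁ = (16.02×1.62) × 1.20 = 31.14 m³/s
A₂ = 18.70 × 1.90 = 35.53 m²
V₂ = Q/A₂ = 31.14/35.53 = 0.8765 m/s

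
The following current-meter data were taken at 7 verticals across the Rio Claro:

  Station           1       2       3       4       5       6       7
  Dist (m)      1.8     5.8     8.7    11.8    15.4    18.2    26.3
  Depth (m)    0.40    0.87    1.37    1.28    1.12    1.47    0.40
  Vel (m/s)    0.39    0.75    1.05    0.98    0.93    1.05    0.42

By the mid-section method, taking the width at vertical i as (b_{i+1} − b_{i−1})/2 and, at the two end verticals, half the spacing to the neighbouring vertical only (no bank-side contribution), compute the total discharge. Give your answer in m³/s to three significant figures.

23.5 m³/s

w_1 = (5.8 − 1.8)/2 = 2 m; q_1 = 0.39 × 0.40 × 2 = 0.3120 m³/s
w_2 = (8.7 − 1.8)/2 = 3.45 m; q_2 = 0.75 × 0.87 × 3.45 = 2.251 m³/s
w_3 = (11.8 − 5.8)/2 = 3 m; q_3 = 1.05 × 1.37 × 3 = 4.316 m³/s
w_4 = (15.4 − 8.7)/2 = 3.35 m; q_4 = 0.98 × 1.28 × 3.35 = 4.202 m³/s
w_5 = (18.2 − 11.8)/2 = 3.2 m; q_5 = 0.93 × 1.12 × 3.2 = 3.333 m³/s
w_6 = (26.3 − 15.4)/2 = 5.45 m; q_6 = 1.05 × 1.47 × 5.45 = 8.412 m³/s
w_7 = (26.3 − 18.2)/2 = 4.05 m; q_7 = 0.42 × 0.40 × 4.05 = 0.6804 m³/s
Q = Σ qᵢ = 23.51 m³/s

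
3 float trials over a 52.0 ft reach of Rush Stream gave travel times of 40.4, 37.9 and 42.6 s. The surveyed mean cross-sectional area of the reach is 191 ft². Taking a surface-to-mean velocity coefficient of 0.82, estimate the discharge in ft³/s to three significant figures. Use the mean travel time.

t̄ = (40.4 + 37.9 + 42.6) / 3 = 40.3 s
v_surface = L / t̄ = 52.0 / 40.3 = 1.290 ft/s
v_mean = 0.82 × 1.290 = 1.058 ft/s
Q = A × v_mean = 191 × 1.058 = 202.1 ft³/s

202 ft³/s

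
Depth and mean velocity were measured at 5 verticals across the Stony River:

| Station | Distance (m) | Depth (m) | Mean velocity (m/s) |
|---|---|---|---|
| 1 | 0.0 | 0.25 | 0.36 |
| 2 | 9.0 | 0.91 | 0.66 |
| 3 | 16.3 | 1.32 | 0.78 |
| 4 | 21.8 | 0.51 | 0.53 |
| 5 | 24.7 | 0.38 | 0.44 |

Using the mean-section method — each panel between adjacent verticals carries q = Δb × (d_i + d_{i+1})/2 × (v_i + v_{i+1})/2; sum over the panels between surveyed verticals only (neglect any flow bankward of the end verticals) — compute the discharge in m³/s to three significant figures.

12.4 m³/s

Panel 1-2: Δb = 9 m, d̄ = (0.25+0.91)/2 = 0.58, v̄ = (0.36+0.66)/2 = 0.51 → q = 9×0.58×0.51 = 2.662 m³/s
Panel 2-3: Δb = 7.3 m, d̄ = (0.91+1.32)/2 = 1.115, v̄ = (0.66+0.78)/2 = 0.72 → q = 7.3×1.115×0.72 = 5.860 m³/s
Panel 3-4: Δb = 5.5 m, d̄ = (1.32+0.51)/2 = 0.915, v̄ = (0.78+0.53)/2 = 0.655 → q = 5.5×0.915×0.655 = 3.296 m³/s
Panel 4-5: Δb = 2.9 m, d̄ = (0.51+0.38)/2 = 0.445, v̄ = (0.53+0.44)/2 = 0.485 → q = 2.9×0.445×0.485 = 0.6259 m³/s
Q = Σ q = 12.44 m³/s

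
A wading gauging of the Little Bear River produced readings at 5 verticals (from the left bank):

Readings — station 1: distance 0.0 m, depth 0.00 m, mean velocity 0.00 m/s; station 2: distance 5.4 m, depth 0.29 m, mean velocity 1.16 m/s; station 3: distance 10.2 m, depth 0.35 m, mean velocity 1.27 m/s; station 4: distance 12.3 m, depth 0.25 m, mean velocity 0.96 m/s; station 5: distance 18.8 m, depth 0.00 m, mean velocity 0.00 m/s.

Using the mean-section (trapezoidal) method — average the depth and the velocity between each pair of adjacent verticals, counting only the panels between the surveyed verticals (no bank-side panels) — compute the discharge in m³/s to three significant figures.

3.41 m³/s

Panel 1-2: Δb = 5.4 m, d̄ = (0.00+0.29)/2 = 0.145, v̄ = (0.00+1.16)/2 = 0.58 → q = 5.4×0.145×0.58 = 0.4541 m³/s
Panel 2-3: Δb = 4.8 m, d̄ = (0.29+0.35)/2 = 0.32, v̄ = (1.16+1.27)/2 = 1.215 → q = 4.8×0.32×1.215 = 1.866 m³/s
Panel 3-4: Δb = 2.1 m, d̄ = (0.35+0.25)/2 = 0.3, v̄ = (1.27+0.96)/2 = 1.115 → q = 2.1×0.3×1.115 = 0.7025 m³/s
Panel 4-5: Δb = 6.5 m, d̄ = (0.25+0.00)/2 = 0.125, v̄ = (0.96+0.00)/2 = 0.48 → q = 6.5×0.125×0.48 = 0.3900 m³/s
Q = Σ q = 3.413 m³/s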